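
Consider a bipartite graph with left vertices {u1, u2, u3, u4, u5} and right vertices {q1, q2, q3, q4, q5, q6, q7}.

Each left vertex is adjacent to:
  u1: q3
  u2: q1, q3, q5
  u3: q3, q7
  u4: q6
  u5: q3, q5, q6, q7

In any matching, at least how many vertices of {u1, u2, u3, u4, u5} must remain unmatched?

For example, pair u1-q3, u2-q1, u3-q7, u4-q6, u5-q5.
This saturates every left vertex, so 5 is the maximum.
That matches 5 of the 5, leaving 0 unmatched; no matching can do better.

0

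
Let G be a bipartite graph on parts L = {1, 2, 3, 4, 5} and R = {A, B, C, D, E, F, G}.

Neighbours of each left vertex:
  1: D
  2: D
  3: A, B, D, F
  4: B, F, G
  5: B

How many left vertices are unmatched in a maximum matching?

For example, pair 1–D, 3–A, 4–F, 5–B.
The set {1, 2} has only 1 neighbour ({D}), so by Hall's theorem at most 4 of the 5 left vertices can be matched.
That matches 4 of the 5, leaving 1 unmatched; no matching can do better.

1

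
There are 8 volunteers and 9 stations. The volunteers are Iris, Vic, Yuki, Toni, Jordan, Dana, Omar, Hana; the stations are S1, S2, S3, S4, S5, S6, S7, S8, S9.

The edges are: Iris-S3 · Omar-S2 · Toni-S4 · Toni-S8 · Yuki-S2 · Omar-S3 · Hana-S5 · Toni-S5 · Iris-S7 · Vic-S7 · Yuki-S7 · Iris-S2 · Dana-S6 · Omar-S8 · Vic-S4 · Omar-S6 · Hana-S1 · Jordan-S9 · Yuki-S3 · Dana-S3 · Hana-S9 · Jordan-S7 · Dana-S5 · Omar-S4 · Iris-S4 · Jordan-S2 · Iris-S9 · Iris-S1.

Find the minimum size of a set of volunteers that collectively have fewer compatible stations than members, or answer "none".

none

A matching saturating every volunteer exists, for instance Iris→S2, Vic→S4, Yuki→S3, Toni→S8, Jordan→S7, Dana→S5, Omar→S6, Hana→S9.
By Hall's marriage theorem, this means |N(S)| ≥ |S| for every subset S, so no violating subset exists.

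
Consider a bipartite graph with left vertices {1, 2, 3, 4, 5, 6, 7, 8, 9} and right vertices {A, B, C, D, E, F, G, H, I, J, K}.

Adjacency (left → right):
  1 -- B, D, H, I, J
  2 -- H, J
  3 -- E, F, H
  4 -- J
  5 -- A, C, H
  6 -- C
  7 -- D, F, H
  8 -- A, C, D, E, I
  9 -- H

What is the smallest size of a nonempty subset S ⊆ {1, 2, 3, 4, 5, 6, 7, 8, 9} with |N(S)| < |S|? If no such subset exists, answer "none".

3

Take S = {2, 4, 9}. Its neighbourhood is {H, J}, so |N(S)| = 2 < |S| = 3.
Every subset of size less than 3 has at least as many neighbours as members, so 3 is the minimum.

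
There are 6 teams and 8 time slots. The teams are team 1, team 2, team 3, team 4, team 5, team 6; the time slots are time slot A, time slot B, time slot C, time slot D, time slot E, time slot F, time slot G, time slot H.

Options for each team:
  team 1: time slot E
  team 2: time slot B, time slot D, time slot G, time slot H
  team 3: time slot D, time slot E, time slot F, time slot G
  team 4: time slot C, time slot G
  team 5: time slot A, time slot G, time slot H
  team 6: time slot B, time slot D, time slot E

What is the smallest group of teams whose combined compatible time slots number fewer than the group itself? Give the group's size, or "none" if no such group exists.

A matching saturating every team exists, for instance team 1→time slot E, team 2→time slot H, team 3→time slot F, team 4→time slot C, team 5→time slot G, team 6→time slot D.
By Hall's marriage theorem, this means |N(S)| ≥ |S| for every subset S, so no violating subset exists.

none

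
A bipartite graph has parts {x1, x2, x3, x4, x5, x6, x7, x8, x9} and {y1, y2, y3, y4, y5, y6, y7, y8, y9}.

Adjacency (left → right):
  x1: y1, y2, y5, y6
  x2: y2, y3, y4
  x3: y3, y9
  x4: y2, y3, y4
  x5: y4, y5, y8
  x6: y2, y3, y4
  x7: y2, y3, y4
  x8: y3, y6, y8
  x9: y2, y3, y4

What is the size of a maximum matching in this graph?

7

A valid assignment of size 7: x1→y1, x2→y4, x3→y9, x4→y2, x5→y5, x6→y3, x8→y8.
The set {x2, x4, x6, x7, x9} has only 3 neighbours ({y2, y3, y4}), so by Hall's theorem at most 7 of the 9 left vertices can be matched.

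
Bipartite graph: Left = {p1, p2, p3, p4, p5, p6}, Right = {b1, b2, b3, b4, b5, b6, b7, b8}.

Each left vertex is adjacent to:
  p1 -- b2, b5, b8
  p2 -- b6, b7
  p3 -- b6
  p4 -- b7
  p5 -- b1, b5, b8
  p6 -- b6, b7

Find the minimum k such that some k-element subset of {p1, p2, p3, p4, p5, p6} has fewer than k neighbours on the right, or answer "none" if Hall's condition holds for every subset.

Take S = {p2, p3, p4}. Its neighbourhood is {b6, b7}, so |N(S)| = 2 < |S| = 3.
Every subset of size less than 3 has at least as many neighbours as members, so 3 is the minimum.

3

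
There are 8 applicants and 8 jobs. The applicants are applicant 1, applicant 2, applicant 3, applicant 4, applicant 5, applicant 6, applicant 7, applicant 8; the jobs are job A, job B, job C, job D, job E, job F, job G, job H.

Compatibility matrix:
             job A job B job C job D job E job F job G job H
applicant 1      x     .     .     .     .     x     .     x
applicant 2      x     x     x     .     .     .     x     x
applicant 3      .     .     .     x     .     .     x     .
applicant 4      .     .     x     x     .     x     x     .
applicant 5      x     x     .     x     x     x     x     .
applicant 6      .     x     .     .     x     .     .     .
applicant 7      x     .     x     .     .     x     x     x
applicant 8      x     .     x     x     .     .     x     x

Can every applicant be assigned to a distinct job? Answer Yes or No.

One maximum matching: applicant 1–job A, applicant 2–job B, applicant 3–job G, applicant 4–job C, applicant 5–job F, applicant 6–job E, applicant 7–job H, applicant 8–job D.
All 8 applicants are covered.

Yes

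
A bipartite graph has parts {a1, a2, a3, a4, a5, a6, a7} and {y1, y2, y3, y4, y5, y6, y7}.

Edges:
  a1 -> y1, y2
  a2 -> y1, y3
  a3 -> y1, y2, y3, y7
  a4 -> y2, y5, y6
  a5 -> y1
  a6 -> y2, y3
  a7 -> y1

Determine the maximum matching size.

5

A valid assignment of size 5: a1–y2, a2–y3, a3–y7, a4–y5, a5–y1.
The set {a1, a2, a5, a6, a7} has only 3 neighbours ({y1, y2, y3}), so by Hall's theorem at most 5 of the 7 left vertices can be matched.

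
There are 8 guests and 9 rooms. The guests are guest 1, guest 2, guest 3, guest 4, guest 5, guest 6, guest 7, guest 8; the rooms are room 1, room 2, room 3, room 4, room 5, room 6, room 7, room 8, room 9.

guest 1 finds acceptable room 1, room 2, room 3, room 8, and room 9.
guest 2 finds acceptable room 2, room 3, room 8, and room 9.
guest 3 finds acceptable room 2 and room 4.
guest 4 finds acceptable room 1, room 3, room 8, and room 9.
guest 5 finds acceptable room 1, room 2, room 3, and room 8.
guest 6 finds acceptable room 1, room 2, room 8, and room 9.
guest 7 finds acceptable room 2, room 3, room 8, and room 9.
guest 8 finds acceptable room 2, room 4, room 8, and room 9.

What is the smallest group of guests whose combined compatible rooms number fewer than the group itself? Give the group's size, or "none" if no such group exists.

Take S = {guest 1, guest 2, guest 4, guest 5, guest 6, guest 7}. Its neighbourhood is {room 1, room 2, room 3, room 8, room 9}, so |N(S)| = 5 < |S| = 6.
Every subset of size less than 6 has at least as many neighbours as members, so 6 is the minimum.

6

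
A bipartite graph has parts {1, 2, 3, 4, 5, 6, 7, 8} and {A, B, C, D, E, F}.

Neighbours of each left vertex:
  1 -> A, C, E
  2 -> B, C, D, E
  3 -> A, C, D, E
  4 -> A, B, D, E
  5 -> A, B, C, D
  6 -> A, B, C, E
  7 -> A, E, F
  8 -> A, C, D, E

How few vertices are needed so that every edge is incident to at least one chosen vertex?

6

The 6 edges 1–A, 2–C, 3–D, 4–E, 5–B, 7–F form a matching, so any vertex cover needs at least 6 vertices (one per matched edge).
Conversely {7, A, B, C, D, E} meets every edge and has exactly 6 vertices, so 6 is optimal.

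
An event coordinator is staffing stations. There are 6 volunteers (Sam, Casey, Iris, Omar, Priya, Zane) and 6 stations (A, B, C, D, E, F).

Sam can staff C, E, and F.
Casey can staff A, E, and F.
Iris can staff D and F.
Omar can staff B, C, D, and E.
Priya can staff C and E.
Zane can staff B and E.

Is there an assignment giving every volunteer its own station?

One maximum matching: Sam–F, Casey–A, Iris–D, Omar–E, Priya–C, Zane–B.
Every volunteer is matched, so this is a perfect matching.

Yes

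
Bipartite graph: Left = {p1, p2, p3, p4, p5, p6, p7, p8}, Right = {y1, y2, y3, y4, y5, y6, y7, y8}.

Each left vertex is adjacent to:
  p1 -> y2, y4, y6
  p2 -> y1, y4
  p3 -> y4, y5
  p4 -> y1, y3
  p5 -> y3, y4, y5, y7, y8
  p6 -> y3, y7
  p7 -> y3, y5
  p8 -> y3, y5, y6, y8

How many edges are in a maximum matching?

8

One maximum matching: p1–y2, p2–y4, p3–y5, p4–y1, p5–y8, p6–y7, p7–y3, p8–y6.
All 8 left vertices are matched, so no larger matching exists.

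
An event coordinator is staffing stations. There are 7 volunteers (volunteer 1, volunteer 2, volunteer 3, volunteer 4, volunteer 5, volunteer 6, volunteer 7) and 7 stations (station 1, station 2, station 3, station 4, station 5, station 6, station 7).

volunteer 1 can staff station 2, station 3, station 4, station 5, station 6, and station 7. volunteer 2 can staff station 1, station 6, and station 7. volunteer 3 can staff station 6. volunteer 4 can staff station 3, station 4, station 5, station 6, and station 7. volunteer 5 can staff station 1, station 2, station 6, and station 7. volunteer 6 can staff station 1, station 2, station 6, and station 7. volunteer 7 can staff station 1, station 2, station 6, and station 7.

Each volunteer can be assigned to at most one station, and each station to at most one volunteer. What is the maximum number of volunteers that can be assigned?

6

A valid assignment of size 6: volunteer 1–station 3, volunteer 2–station 7, volunteer 3–station 6, volunteer 4–station 5, volunteer 5–station 1, volunteer 6–station 2.
The set {volunteer 2, volunteer 3, volunteer 5, volunteer 6, volunteer 7} has only 4 neighbours ({station 1, station 2, station 6, station 7}), so by Hall's theorem at most 6 of the 7 volunteers can be matched.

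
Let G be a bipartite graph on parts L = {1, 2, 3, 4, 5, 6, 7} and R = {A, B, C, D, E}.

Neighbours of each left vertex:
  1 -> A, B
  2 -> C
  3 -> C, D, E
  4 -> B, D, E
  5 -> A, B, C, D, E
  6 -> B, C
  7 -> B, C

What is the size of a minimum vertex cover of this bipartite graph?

A maximum matching has 5 edges (e.g. 1–B, 2–C, 3–D, 4–E, 5–A).
By König's theorem the minimum vertex cover has the same size. One such cover is {A, B, C, D, E}.

5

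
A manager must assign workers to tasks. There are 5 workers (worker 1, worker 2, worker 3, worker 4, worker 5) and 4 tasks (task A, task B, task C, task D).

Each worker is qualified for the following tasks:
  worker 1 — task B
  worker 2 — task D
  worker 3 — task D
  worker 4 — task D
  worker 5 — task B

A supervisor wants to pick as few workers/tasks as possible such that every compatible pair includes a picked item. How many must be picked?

A maximum matching has 2 edges (e.g. worker 1–task B, worker 2–task D).
By König's theorem the minimum vertex cover has the same size. One such cover is {task B, task D}.

2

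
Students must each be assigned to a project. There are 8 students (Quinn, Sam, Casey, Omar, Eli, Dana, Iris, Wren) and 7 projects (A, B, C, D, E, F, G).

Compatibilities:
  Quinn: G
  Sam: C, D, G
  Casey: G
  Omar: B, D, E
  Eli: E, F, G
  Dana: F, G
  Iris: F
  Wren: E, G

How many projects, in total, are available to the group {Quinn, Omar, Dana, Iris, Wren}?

5

The union of neighbours of {Quinn, Omar, Dana, Iris, Wren} is {B, D, E, F, G}, which has 5 elements.
Since |N(S)| = 5 ≥ |S| = 5, Hall's condition holds for this subset.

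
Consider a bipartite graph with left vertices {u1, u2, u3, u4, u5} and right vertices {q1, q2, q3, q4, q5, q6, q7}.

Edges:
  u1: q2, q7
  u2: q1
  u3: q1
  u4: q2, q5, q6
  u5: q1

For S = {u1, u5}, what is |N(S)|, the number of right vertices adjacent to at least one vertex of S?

The union of neighbours of {u1, u5} is {q1, q2, q7}, which has 3 elements.
Since |N(S)| = 3 ≥ |S| = 2, Hall's condition holds for this subset.

3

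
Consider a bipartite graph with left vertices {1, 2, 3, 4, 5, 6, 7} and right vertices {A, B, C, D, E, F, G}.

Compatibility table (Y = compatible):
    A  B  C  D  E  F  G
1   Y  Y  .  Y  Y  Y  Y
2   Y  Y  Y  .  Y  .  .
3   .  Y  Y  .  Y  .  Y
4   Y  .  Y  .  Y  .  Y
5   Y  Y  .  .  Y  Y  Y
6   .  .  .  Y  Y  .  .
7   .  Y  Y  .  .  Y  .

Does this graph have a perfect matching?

A valid assignment of size 7: 1-G, 2-A, 3-E, 4-C, 5-F, 6-D, 7-B.
Every left vertex is matched, so this is a perfect matching.

Yes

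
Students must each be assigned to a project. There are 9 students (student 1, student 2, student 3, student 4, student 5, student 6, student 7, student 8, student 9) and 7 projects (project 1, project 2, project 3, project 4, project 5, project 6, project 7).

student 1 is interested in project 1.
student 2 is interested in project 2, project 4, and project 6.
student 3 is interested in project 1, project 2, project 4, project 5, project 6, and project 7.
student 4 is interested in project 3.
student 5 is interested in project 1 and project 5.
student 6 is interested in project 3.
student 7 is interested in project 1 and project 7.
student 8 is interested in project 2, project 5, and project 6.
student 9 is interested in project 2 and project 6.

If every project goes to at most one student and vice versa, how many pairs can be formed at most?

7

A valid assignment of size 7: student 1–project 1, student 2–project 4, student 3–project 6, student 4–project 3, student 5–project 5, student 7–project 7, student 8–project 2.
The set {student 1, student 2, student 3, student 4, student 5, student 6, student 7, student 8, student 9} has only 7 neighbours ({project 1, project 2, project 3, project 4, project 5, project 6, project 7}), so by Hall's theorem at most 7 of the 9 students can be matched.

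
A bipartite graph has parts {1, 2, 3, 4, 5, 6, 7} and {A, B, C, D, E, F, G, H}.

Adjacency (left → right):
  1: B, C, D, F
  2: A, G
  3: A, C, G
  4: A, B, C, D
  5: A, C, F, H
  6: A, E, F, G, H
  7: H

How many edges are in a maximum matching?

7

For example, pair 1–B, 2–A, 3–G, 4–C, 5–F, 6–E, 7–H.
All 7 left vertices are matched, so no larger matching exists.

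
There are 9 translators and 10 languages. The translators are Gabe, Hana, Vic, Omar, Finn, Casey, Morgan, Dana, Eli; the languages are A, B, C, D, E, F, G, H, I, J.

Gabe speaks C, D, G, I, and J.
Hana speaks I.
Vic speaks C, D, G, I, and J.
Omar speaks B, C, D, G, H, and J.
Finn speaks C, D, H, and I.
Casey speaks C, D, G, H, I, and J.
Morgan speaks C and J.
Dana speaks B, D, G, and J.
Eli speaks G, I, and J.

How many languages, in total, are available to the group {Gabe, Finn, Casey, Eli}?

6

The union of neighbours of {Gabe, Finn, Casey, Eli} is {C, D, G, H, I, J}, which has 6 elements.
Since |N(S)| = 6 ≥ |S| = 4, Hall's condition holds for this subset.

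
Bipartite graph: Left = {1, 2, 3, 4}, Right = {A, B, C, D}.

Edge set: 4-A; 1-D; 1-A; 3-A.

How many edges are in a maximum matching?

2

For example, pair 1–D, 3–A.
The set {2, 3, 4} has only 1 neighbour ({A}), so by Hall's theorem at most 2 of the 4 left vertices can be matched.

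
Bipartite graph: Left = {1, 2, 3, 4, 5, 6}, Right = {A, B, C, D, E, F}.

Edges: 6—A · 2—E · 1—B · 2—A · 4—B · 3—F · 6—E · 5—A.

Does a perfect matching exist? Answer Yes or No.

No

The set {1, 2, 4, 5, 6} has only 3 neighbours ({A, B, E}), so by Hall's theorem at most 4 of the 6 left vertices can be matched.
Hence no matching covers every left vertex.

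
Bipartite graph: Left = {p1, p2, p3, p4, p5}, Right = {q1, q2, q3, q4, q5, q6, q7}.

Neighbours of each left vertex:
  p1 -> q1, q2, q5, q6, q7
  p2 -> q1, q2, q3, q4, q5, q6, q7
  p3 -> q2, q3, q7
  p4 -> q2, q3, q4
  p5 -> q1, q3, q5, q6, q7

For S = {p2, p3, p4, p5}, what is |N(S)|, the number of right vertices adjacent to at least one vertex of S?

7

The union of neighbours of {p2, p3, p4, p5} is {q1, q2, q3, q4, q5, q6, q7}, which has 7 elements.
Since |N(S)| = 7 ≥ |S| = 4, Hall's condition holds for this subset.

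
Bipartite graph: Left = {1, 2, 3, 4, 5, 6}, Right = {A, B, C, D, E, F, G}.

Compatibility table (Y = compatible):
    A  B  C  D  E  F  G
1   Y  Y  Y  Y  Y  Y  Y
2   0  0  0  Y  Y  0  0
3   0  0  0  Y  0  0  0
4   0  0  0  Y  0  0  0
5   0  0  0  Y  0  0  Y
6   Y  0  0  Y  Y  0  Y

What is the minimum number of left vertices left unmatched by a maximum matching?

For example, pair 1→B, 2→E, 3→D, 5→G, 6→A.
The set {3, 4} has only 1 neighbour ({D}), so by Hall's theorem at most 5 of the 6 left vertices can be matched.
That matches 5 of the 6, leaving 1 unmatched; no matching can do better.

1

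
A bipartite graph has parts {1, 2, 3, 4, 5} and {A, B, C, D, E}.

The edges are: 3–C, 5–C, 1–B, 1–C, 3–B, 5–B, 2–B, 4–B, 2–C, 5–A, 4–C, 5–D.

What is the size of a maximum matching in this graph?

3

For example, pair 1–C, 2–B, 5–D.
The set {1, 2, 3, 4} has only 2 neighbours ({B, C}), so by Hall's theorem at most 3 of the 5 left vertices can be matched.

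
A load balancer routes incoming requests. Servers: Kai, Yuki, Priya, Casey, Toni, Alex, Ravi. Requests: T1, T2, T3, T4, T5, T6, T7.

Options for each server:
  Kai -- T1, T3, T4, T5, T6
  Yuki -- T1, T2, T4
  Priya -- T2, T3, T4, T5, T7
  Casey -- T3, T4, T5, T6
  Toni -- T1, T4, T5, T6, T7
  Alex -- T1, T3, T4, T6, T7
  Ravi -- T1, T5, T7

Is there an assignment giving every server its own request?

Yes

A valid assignment of size 7: Kai–T1, Yuki–T2, Priya–T3, Casey–T6, Toni–T5, Alex–T4, Ravi–T7.
Every server is matched, so this is a perfect matching.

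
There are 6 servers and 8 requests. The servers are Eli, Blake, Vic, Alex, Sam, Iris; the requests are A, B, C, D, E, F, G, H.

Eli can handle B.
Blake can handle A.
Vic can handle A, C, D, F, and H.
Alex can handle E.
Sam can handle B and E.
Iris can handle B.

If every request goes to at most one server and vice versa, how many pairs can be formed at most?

One maximum matching: Eli→B, Blake→A, Vic→H, Alex→E.
The set {Eli, Alex, Sam, Iris} has only 2 neighbours ({B, E}), so by Hall's theorem at most 4 of the 6 servers can be matched.

4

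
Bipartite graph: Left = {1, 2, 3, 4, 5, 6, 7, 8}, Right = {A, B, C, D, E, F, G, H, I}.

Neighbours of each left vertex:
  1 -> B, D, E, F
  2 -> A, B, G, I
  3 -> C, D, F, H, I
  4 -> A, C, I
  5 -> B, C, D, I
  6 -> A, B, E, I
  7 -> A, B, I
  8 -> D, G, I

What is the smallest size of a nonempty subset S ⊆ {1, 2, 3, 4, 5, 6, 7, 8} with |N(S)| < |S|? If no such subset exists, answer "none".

A matching saturating every left vertex exists, for instance 1→D, 2→I, 3→H, 4→A, 5→C, 6→E, 7→B, 8→G.
By Hall's marriage theorem, this means |N(S)| ≥ |S| for every subset S, so no violating subset exists.

none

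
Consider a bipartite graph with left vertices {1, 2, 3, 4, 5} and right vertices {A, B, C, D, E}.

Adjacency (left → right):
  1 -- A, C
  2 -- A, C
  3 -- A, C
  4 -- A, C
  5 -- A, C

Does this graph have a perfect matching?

No

The set {1, 2, 3, 4, 5} has only 2 neighbours ({A, C}), so by Hall's theorem at most 2 of the 5 left vertices can be matched.
Hence no matching covers every left vertex.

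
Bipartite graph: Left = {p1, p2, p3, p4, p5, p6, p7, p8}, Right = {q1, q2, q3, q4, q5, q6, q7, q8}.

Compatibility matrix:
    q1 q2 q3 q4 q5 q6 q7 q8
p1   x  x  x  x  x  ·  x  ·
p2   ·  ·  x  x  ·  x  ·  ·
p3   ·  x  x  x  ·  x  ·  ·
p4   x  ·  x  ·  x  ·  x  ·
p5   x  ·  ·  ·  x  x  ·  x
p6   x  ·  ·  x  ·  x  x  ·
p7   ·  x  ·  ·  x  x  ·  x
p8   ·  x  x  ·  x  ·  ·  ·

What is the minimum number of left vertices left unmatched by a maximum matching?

0

For example, pair p1–q4, p2–q3, p3–q6, p4–q7, p5–q8, p6–q1, p7–q5, p8–q2.
All 8 left vertices are matched, so no larger matching exists.
That matches 8 of the 8, leaving 0 unmatched; no matching can do better.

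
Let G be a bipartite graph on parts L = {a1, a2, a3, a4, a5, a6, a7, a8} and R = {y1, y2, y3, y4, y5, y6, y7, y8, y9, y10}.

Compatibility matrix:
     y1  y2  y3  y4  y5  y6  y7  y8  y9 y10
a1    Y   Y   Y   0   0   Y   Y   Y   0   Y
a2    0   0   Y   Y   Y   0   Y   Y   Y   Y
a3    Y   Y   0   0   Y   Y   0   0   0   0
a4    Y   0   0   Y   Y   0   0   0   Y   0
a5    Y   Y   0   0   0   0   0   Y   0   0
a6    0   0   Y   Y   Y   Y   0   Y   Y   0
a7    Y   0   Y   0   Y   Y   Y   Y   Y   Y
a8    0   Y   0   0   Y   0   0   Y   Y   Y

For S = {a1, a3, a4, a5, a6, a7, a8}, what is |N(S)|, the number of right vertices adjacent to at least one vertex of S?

The union of neighbours of {a1, a3, a4, a5, a6, a7, a8} is {y1, y2, y3, y4, y5, y6, y7, y8, y9, y10}, which has 10 elements.
Since |N(S)| = 10 ≥ |S| = 7, Hall's condition holds for this subset.

10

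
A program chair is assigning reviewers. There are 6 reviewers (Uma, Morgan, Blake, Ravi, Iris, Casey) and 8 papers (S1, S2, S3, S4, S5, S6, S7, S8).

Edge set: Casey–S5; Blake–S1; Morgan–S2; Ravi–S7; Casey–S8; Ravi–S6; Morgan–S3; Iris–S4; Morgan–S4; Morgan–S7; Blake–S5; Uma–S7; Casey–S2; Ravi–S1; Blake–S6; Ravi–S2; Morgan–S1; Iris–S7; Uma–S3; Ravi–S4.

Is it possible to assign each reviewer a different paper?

Yes

A valid assignment of size 6: Uma–S3, Morgan–S1, Blake–S6, Ravi–S7, Iris–S4, Casey–S2.
All 6 reviewers are covered.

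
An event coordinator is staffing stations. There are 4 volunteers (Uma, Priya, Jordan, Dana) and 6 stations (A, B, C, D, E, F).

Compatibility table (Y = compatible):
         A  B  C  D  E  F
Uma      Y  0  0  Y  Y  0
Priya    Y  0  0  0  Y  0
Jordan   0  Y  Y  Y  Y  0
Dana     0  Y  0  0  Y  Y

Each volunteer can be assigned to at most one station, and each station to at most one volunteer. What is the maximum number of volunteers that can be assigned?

4

One maximum matching: Uma-D, Priya-A, Jordan-E, Dana-B.
All 4 volunteers are matched, so no larger matching exists.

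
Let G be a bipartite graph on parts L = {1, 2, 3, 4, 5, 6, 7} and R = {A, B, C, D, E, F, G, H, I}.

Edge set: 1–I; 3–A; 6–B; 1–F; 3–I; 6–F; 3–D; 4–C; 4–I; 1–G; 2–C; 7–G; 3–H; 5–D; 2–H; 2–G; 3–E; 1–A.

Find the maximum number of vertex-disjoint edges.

7

A valid assignment of size 7: 1-F, 2-C, 3-A, 4-I, 5-D, 6-B, 7-G.
This saturates every left vertex, so 7 is the maximum.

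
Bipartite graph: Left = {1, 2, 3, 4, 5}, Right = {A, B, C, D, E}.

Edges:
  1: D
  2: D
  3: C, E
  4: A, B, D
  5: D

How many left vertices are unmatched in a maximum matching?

2

For example, pair 1-D, 3-E, 4-B.
The set {1, 2, 5} has only 1 neighbour ({D}), so by Hall's theorem at most 3 of the 5 left vertices can be matched.
That matches 3 of the 5, leaving 2 unmatched; no matching can do better.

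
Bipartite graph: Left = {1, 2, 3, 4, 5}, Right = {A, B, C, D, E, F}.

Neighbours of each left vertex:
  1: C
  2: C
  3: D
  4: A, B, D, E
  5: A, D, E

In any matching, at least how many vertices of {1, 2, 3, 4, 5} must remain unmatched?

For example, pair 1→C, 3→D, 4→B, 5→E.
The set {1, 2} has only 1 neighbour ({C}), so by Hall's theorem at most 4 of the 5 left vertices can be matched.
That matches 4 of the 5, leaving 1 unmatched; no matching can do better.

1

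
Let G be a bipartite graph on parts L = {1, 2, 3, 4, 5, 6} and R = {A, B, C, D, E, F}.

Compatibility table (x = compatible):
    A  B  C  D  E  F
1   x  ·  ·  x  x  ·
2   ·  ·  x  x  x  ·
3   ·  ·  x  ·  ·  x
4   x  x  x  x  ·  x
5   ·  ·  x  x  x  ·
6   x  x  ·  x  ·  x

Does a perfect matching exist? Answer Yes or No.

One maximum matching: 1→D, 2→C, 3→F, 4→A, 5→E, 6→B.
Every left vertex is matched, so this is a perfect matching.

Yes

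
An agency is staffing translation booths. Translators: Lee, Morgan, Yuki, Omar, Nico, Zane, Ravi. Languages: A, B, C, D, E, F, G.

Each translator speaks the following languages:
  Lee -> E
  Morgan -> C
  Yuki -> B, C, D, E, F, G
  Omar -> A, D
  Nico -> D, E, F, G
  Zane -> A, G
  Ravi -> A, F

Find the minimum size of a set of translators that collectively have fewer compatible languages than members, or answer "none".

A matching saturating every translator exists, for instance Lee→E, Morgan→C, Yuki→B, Omar→A, Nico→D, Zane→G, Ravi→F.
By Hall's marriage theorem, this means |N(S)| ≥ |S| for every subset S, so no violating subset exists.

none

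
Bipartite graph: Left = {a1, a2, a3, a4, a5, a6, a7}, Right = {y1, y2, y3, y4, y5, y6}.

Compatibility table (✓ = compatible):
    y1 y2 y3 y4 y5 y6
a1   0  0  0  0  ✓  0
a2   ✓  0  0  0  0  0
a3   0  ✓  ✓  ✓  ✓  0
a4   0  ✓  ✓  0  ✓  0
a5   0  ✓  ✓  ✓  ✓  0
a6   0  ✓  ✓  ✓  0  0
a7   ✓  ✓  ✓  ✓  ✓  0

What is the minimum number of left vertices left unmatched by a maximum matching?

For example, pair a1→y5, a2→y1, a3→y4, a4→y2, a5→y3.
The set {a1, a2, a3, a4, a5, a6, a7} has only 5 neighbours ({y1, y2, y3, y4, y5}), so by Hall's theorem at most 5 of the 7 left vertices can be matched.
That matches 5 of the 7, leaving 2 unmatched; no matching can do better.

2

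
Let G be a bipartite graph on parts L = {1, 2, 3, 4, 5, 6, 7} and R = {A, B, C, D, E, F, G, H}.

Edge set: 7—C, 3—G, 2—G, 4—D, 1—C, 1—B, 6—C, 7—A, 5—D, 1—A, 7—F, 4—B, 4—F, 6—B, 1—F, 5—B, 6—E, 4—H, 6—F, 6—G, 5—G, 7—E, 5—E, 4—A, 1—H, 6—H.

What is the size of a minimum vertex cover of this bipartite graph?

{1, 4, 5, 6, 7, G} is a vertex cover of size 6: every edge has an endpoint in this set.
No smaller cover exists because 1–A, 2–G, 4–B, 5–D, 6–H, 7–E is a matching of size 6, and a cover must include an endpoint of each of these disjoint edges (König's theorem).

6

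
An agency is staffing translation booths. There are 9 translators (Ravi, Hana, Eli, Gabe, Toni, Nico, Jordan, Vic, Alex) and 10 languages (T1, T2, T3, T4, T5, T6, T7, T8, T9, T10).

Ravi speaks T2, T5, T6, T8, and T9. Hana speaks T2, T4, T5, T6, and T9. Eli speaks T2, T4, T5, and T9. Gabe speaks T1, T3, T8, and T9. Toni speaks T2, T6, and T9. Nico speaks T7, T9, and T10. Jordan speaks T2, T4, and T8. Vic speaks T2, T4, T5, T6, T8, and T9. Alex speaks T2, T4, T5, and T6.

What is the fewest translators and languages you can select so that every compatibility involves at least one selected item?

8

{Gabe, Nico, T2, T4, T5, T6, T8, T9} is a vertex cover of size 8: every edge has an endpoint in this set.
No smaller cover exists because Ravi–T6, Hana–T5, Eli–T2, Gabe–T1, Toni–T9, Nico–T10, Jordan–T8, Vic–T4 is a matching of size 8, and a cover must include an endpoint of each of these disjoint edges (König's theorem).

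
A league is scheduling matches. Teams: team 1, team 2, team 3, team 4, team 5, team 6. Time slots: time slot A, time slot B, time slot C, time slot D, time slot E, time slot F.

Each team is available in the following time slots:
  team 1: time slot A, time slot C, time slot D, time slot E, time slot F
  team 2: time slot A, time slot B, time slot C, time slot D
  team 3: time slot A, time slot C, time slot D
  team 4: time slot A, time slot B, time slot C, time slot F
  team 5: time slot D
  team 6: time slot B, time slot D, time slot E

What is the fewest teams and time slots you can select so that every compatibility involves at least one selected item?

6

The 6 edges team 1–time slot E, team 2–time slot A, team 3–time slot C, team 4–time slot F, team 5–time slot D, team 6–time slot B form a matching, so any vertex cover needs at least 6 vertices (one per matched edge).
Conversely {team 1, team 2, team 3, team 4, team 5, team 6} meets every edge and has exactly 6 vertices, so 6 is optimal.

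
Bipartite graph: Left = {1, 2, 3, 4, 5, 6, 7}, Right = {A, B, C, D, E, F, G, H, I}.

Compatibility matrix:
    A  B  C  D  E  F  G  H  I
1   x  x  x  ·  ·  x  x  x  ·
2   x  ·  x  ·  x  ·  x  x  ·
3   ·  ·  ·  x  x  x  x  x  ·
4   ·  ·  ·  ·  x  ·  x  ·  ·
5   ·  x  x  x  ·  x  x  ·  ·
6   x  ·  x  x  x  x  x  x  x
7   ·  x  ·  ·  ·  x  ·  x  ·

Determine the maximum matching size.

7

One maximum matching: 1→H, 2→C, 3→F, 4→E, 5→G, 6→A, 7→B.
All 7 left vertices are matched, so no larger matching exists.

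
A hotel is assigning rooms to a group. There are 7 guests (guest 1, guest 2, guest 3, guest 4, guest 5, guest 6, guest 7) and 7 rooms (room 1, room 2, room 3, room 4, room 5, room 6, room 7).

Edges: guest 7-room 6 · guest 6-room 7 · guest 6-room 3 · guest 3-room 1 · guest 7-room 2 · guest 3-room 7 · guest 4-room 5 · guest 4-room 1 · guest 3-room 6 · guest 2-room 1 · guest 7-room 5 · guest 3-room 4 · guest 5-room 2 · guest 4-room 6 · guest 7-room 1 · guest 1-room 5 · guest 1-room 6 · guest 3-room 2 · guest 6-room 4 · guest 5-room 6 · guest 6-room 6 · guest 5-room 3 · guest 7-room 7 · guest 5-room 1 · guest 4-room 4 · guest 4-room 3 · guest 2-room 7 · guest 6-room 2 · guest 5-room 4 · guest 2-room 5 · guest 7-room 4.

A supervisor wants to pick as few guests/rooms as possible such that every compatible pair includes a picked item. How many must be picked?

{guest 1, guest 2, guest 3, guest 4, guest 5, guest 6, guest 7} is a vertex cover of size 7: every edge has an endpoint in this set.
No smaller cover exists because guest 1–room 6, guest 2–room 1, guest 3–room 7, guest 4–room 5, guest 5–room 3, guest 6–room 2, guest 7–room 4 is a matching of size 7, and a cover must include an endpoint of each of these disjoint edges (König's theorem).

7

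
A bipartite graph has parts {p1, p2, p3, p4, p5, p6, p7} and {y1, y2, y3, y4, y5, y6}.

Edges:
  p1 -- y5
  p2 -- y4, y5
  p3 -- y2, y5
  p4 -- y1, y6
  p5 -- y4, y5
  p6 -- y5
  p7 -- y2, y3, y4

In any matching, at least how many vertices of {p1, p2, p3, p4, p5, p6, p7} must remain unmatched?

2

One maximum matching: p1–y5, p2–y4, p3–y2, p4–y1, p7–y3.
The set {p1, p2, p5, p6} has only 2 neighbours ({y4, y5}), so by Hall's theorem at most 5 of the 7 left vertices can be matched.
That matches 5 of the 7, leaving 2 unmatched; no matching can do better.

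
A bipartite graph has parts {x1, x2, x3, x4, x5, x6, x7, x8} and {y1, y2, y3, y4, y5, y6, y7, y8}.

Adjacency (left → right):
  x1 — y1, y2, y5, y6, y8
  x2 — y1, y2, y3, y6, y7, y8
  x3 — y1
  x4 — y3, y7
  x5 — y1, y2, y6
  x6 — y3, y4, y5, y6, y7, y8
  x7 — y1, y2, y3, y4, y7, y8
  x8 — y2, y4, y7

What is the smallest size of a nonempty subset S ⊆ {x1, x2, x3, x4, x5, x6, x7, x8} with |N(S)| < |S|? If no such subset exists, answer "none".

none

A matching saturating every left vertex exists, for instance x1→y5, x2→y8, x3→y1, x4→y3, x5→y2, x6→y6, x7→y4, x8→y7.
By Hall's marriage theorem, this means |N(S)| ≥ |S| for every subset S, so no violating subset exists.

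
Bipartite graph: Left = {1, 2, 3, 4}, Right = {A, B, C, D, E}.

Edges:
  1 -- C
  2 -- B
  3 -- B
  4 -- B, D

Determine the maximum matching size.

3

One maximum matching: 1→C, 2→B, 4→D.
The set {2, 3} has only 1 neighbour ({B}), so by Hall's theorem at most 3 of the 4 left vertices can be matched.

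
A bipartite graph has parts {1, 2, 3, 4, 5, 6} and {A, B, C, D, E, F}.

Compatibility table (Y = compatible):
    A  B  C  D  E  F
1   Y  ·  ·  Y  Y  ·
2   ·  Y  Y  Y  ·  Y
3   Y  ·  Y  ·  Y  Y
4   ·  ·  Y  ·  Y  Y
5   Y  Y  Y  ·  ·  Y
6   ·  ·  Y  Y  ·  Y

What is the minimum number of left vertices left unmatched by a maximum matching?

A valid assignment of size 6: 1–D, 2–B, 3–A, 4–E, 5–C, 6–F.
All 6 left vertices are matched, so no larger matching exists.
That matches 6 of the 6, leaving 0 unmatched; no matching can do better.

0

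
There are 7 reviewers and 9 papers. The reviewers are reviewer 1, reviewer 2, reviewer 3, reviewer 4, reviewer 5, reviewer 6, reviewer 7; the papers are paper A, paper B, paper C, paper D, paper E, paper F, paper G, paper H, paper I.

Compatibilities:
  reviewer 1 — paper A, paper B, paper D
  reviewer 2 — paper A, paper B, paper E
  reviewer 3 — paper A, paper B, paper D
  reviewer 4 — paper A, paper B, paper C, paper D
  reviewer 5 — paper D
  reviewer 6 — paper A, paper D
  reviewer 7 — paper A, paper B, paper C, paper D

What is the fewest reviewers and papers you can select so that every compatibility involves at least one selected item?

5

The 5 edges reviewer 1–paper A, reviewer 2–paper E, reviewer 3–paper B, reviewer 4–paper C, reviewer 5–paper D form a matching, so any vertex cover needs at least 5 vertices (one per matched edge).
Conversely {reviewer 2, paper A, paper B, paper C, paper D} meets every edge and has exactly 5 vertices, so 5 is optimal.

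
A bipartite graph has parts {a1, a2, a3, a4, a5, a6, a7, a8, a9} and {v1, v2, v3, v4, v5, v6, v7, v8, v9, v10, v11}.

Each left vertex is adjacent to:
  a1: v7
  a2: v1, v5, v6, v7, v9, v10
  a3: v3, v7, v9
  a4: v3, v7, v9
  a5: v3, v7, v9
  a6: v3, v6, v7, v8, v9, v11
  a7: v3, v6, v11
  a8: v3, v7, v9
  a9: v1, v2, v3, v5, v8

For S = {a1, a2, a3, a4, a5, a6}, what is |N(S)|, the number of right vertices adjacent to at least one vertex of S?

The union of neighbours of {a1, a2, a3, a4, a5, a6} is {v1, v3, v5, v6, v7, v8, v9, v10, v11}, which has 9 elements.
Since |N(S)| = 9 ≥ |S| = 6, Hall's condition holds for this subset.

9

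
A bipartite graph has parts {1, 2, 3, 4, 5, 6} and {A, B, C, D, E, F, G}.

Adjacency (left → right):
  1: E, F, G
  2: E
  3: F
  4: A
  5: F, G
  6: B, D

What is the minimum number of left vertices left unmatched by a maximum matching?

For example, pair 1-G, 2-E, 3-F, 4-A, 6-B.
The set {1, 2, 3, 5} has only 3 neighbours ({E, F, G}), so by Hall's theorem at most 5 of the 6 left vertices can be matched.
That matches 5 of the 6, leaving 1 unmatched; no matching can do better.

1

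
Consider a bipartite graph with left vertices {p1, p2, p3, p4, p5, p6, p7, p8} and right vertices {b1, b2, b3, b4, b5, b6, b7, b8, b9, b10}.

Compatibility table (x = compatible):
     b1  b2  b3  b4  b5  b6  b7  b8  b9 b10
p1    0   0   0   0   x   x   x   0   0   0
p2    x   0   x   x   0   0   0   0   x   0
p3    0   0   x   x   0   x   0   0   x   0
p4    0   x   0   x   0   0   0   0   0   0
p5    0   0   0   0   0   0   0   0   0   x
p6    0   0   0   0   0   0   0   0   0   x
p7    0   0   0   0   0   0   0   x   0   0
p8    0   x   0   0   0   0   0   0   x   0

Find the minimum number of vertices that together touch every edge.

A maximum matching has 7 edges (e.g. p1–b5, p2–b3, p3–b6, p4–b4, p5–b10, p7–b8, p8–b2).
By König's theorem the minimum vertex cover has the same size. One such cover is {p1, p2, p3, p4, p7, p8, b10}.

7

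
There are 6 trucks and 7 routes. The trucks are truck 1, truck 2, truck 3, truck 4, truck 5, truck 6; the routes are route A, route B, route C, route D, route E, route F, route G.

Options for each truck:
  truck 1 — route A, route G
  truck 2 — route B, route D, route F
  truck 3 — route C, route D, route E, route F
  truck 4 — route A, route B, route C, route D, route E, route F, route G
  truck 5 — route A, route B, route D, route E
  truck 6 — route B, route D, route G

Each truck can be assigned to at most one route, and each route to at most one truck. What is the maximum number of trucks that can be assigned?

6

A valid assignment of size 6: truck 1–route A, truck 2–route F, truck 3–route E, truck 4–route G, truck 5–route D, truck 6–route B.
This saturates every truck, so 6 is the maximum.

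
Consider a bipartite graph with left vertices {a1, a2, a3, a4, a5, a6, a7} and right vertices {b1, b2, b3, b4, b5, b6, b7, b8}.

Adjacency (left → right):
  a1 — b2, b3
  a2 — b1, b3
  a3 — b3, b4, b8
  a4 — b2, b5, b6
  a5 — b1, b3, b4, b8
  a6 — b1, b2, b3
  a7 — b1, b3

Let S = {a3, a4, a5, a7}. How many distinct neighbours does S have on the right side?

The union of neighbours of {a3, a4, a5, a7} is {b1, b2, b3, b4, b5, b6, b8}, which has 7 elements.
Since |N(S)| = 7 ≥ |S| = 4, Hall's condition holds for this subset.

7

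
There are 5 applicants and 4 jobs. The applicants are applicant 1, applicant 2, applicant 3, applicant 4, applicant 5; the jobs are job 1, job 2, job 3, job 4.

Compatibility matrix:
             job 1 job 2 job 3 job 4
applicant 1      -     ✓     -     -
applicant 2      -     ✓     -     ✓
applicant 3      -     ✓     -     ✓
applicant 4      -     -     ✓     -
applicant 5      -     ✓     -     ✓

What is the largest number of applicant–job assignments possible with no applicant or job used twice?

3

For example, pair applicant 1–job 2, applicant 2–job 4, applicant 4–job 3.
The set {applicant 1, applicant 2, applicant 3, applicant 5} has only 2 neighbours ({job 2, job 4}), so by Hall's theorem at most 3 of the 5 applicants can be matched.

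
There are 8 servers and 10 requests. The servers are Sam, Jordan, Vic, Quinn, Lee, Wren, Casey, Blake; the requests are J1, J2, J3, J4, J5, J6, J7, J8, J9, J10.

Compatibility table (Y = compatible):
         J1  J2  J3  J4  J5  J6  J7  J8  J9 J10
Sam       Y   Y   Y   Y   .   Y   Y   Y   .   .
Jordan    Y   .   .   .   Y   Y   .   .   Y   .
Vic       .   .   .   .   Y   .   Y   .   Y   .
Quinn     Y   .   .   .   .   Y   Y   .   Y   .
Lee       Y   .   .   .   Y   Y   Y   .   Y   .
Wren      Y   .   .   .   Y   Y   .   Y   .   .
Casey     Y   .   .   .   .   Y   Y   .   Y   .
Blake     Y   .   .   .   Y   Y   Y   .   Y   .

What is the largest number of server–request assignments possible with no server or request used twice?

One maximum matching: Sam-J2, Jordan-J1, Vic-J5, Quinn-J7, Lee-J6, Wren-J8, Casey-J9.
The set {Jordan, Vic, Quinn, Lee, Casey, Blake} has only 5 neighbours ({J1, J5, J6, J7, J9}), so by Hall's theorem at most 7 of the 8 servers can be matched.

7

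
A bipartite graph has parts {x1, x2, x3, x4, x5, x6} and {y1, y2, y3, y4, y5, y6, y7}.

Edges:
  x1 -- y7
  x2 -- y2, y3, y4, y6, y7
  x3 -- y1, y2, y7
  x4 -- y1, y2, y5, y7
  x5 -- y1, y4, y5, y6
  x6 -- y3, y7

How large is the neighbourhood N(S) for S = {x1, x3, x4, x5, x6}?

7

The union of neighbours of {x1, x3, x4, x5, x6} is {y1, y2, y3, y4, y5, y6, y7}, which has 7 elements.
Since |N(S)| = 7 ≥ |S| = 5, Hall's condition holds for this subset.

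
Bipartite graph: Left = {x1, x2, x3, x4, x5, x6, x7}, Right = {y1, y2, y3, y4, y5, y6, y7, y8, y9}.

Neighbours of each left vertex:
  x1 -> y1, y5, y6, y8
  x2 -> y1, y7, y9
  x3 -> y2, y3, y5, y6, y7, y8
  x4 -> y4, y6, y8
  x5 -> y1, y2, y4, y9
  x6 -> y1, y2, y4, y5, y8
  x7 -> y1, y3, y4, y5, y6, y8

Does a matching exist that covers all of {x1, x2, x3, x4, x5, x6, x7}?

Yes

One maximum matching: x1→y5, x2→y1, x3→y7, x4→y8, x5→y2, x6→y4, x7→y6.
All 7 left vertices are covered.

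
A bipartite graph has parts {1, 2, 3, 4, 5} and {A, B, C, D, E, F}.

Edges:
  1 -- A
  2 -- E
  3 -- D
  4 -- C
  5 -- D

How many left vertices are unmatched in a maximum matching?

1

One maximum matching: 1–A, 2–E, 3–D, 4–C.
The set {3, 5} has only 1 neighbour ({D}), so by Hall's theorem at most 4 of the 5 left vertices can be matched.
That matches 4 of the 5, leaving 1 unmatched; no matching can do better.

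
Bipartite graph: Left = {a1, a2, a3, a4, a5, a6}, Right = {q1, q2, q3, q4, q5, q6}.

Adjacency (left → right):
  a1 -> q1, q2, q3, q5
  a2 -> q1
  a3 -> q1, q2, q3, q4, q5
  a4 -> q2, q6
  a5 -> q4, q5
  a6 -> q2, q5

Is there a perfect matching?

Yes

A valid assignment of size 6: a1→q5, a2→q1, a3→q3, a4→q6, a5→q4, a6→q2.
Every left vertex is matched, so this is a perfect matching.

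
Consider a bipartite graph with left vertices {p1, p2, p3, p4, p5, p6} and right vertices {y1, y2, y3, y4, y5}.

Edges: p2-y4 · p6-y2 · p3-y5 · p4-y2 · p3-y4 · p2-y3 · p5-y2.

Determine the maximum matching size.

3

For example, pair p2→y3, p3→y4, p4→y2.
The set {p1, p4, p5, p6} has only 1 neighbour ({y2}), so by Hall's theorem at most 3 of the 6 left vertices can be matched.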